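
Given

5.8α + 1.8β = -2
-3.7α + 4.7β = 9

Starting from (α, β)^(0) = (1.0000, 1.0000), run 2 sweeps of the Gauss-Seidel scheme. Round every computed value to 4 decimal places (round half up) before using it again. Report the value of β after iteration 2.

Iteration 1:
  α = (-2 - (1.8)·1.0000) / (5.8) = -0.6552
  β = (9 - (-3.7)·-0.6552) / (4.7) = 1.3991
Iteration 2:
  α = (-2 - (1.8)·1.3991) / (5.8) = -0.7790
  β = (9 - (-3.7)·-0.7790) / (4.7) = 1.3016

1.3016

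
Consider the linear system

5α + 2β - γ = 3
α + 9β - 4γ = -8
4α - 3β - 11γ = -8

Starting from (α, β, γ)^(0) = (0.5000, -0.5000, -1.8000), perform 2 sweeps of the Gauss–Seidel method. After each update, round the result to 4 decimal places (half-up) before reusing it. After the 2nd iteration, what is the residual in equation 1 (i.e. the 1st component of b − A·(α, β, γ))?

-2.4986

Iteration 1:
  α = (3 - (2)·-0.5000 - (-1)·-1.8000) / (5) = 0.4400
  β = (-8 - (1)·0.4400 - (-4)·-1.8000) / (9) = -1.7378
  γ = (-8 - (4)·0.4400 - (-3)·-1.7378) / (-11) = 1.3612
Iteration 2:
  α = (3 - (2)·-1.7378 - (-1)·1.3612) / (5) = 1.5674
  β = (-8 - (1)·1.5674 - (-4)·1.3612) / (9) = -0.4581
  γ = (-8 - (4)·1.5674 - (-3)·-0.4581) / (-11) = 1.4222
Residual b − A·x = (-2.4986, 0.2443, 0.0003)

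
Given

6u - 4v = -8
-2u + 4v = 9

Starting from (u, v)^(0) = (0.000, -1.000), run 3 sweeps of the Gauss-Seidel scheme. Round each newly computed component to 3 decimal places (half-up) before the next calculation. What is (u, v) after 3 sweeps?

(0.000, 2.250)

Iteration 1:
  u = (-8 - (-4)·-1.000) / (6) = -2.000
  v = (9 - (-2)·-2.000) / (4) = 1.250
Iteration 2:
  u = (-8 - (-4)·1.250) / (6) = -0.500
  v = (9 - (-2)·-0.500) / (4) = 2.000
Iteration 3:
  u = (-8 - (-4)·2.000) / (6) = 0.000
  v = (9 - (-2)·0.000) / (4) = 2.250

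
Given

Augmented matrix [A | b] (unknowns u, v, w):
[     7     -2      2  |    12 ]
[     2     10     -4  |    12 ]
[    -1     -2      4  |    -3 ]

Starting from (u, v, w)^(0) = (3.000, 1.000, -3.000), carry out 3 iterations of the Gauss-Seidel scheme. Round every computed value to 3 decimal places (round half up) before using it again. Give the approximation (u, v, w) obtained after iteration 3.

Iteration 1:
  u = (12 - (-2)·1.000 - (2)·-3.000) / (7) = 2.857
  v = (12 - (2)·2.857 - (-4)·-3.000) / (10) = -0.571
  w = (-3 - (-1)·2.857 - (-2)·-0.571) / (4) = -0.321
Iteration 2:
  u = (12 - (-2)·-0.571 - (2)·-0.321) / (7) = 1.643
  v = (12 - (2)·1.643 - (-4)·-0.321) / (10) = 0.743
  w = (-3 - (-1)·1.643 - (-2)·0.743) / (4) = 0.032
Iteration 3:
  u = (12 - (-2)·0.743 - (2)·0.032) / (7) = 1.917
  v = (12 - (2)·1.917 - (-4)·0.032) / (10) = 0.829
  w = (-3 - (-1)·1.917 - (-2)·0.829) / (4) = 0.144

(1.917, 0.829, 0.144)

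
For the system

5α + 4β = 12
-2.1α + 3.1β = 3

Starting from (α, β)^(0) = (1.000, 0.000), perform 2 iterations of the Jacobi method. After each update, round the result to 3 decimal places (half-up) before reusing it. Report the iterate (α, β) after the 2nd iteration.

(1.084, 2.594)

Iteration 1:
  α = (12 - (4)·0.000) / (5) = 2.400
  β = (3 - (-2.1)·1.000) / (3.1) = 1.645
Iteration 2:
  α = (12 - (4)·1.645) / (5) = 1.084
  β = (3 - (-2.1)·2.400) / (3.1) = 2.594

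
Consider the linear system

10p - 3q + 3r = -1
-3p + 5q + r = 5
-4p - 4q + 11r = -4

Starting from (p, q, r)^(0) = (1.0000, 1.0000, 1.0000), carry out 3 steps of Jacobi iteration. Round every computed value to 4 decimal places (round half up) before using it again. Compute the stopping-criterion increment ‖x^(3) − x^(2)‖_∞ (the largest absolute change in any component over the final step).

0.2374

Iteration 1:
  p = (-1 - (-3)·1.0000 - (3)·1.0000) / (10) = -0.1000
  q = (5 - (-3)·1.0000 - (1)·1.0000) / (5) = 1.4000
  r = (-4 - (-4)·1.0000 - (-4)·1.0000) / (11) = 0.3636
Iteration 2:
  p = (-1 - (-3)·1.4000 - (3)·0.3636) / (10) = 0.2109
  q = (5 - (-3)·-0.1000 - (1)·0.3636) / (5) = 0.8673
  r = (-4 - (-4)·-0.1000 - (-4)·1.4000) / (11) = 0.1091
Iteration 3:
  p = (-1 - (-3)·0.8673 - (3)·0.1091) / (10) = 0.1275
  q = (5 - (-3)·0.2109 - (1)·0.1091) / (5) = 1.1047
  r = (-4 - (-4)·0.2109 - (-4)·0.8673) / (11) = 0.0284
Change: (-0.0834, 0.2374, -0.0807) → max |·| = 0.2374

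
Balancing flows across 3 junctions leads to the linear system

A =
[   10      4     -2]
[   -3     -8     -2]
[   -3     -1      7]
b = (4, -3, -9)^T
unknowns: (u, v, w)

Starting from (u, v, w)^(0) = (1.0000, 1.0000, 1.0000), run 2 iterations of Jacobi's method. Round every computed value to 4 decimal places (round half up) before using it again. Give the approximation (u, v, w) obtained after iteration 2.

Iteration 1:
  u = (4 - (4)·1.0000 - (-2)·1.0000) / (10) = 0.2000
  v = (-3 - (-3)·1.0000 - (-2)·1.0000) / (-8) = -0.2500
  w = (-9 - (-3)·1.0000 - (-1)·1.0000) / (7) = -0.7143
Iteration 2:
  u = (4 - (4)·-0.2500 - (-2)·-0.7143) / (10) = 0.3571
  v = (-3 - (-3)·0.2000 - (-2)·-0.7143) / (-8) = 0.4786
  w = (-9 - (-3)·0.2000 - (-1)·-0.2500) / (7) = -1.2357

(0.3571, 0.4786, -1.2357)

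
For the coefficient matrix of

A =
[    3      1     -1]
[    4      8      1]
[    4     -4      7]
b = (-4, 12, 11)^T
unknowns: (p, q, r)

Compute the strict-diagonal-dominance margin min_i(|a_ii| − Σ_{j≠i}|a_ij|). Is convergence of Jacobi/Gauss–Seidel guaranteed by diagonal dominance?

row 1: |3| − (1+1) = 1
row 2: |8| − (4+1) = 3
row 3: |7| − (4+4) = -1
minimum over rows = -1 → not strictly diagonally dominant

-1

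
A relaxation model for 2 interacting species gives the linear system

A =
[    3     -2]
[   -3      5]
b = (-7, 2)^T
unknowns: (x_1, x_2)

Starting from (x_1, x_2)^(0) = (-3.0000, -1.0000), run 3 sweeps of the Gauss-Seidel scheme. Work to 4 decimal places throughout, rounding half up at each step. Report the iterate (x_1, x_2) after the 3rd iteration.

(-3.3733, -1.6240)

Iteration 1:
  x_1 = (-7 - (-2)·-1.0000) / (3) = -3.0000
  x_2 = (2 - (-3)·-3.0000) / (5) = -1.4000
Iteration 2:
  x_1 = (-7 - (-2)·-1.4000) / (3) = -3.2667
  x_2 = (2 - (-3)·-3.2667) / (5) = -1.5600
Iteration 3:
  x_1 = (-7 - (-2)·-1.5600) / (3) = -3.3733
  x_2 = (2 - (-3)·-3.3733) / (5) = -1.6240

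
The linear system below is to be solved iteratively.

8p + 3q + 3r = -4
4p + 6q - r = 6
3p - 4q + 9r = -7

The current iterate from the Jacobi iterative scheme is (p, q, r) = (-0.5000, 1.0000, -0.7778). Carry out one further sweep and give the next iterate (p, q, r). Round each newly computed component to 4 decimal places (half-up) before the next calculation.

One sweep:
  p = (-4 - (3)·1.0000 - (3)·-0.7778) / (8) = -0.5833
  q = (6 - (4)·-0.5000 - (-1)·-0.7778) / (6) = 1.2037
  r = (-7 - (3)·-0.5000 - (-4)·1.0000) / (9) = -0.1667

(-0.5833, 1.2037, -0.1667)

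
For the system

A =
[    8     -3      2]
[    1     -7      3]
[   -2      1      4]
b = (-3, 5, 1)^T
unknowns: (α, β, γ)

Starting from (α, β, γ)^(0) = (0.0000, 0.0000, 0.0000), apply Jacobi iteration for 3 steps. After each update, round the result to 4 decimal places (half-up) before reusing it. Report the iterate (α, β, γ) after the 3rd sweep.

Iteration 1:
  α = (-3 - (-3)·0.0000 - (2)·0.0000) / (8) = -0.3750
  β = (5 - (1)·0.0000 - (3)·0.0000) / (-7) = -0.7143
  γ = (1 - (-2)·0.0000 - (1)·0.0000) / (4) = 0.2500
Iteration 2:
  α = (-3 - (-3)·-0.7143 - (2)·0.2500) / (8) = -0.7054
  β = (5 - (1)·-0.3750 - (3)·0.2500) / (-7) = -0.6607
  γ = (1 - (-2)·-0.3750 - (1)·-0.7143) / (4) = 0.2411
Iteration 3:
  α = (-3 - (-3)·-0.6607 - (2)·0.2411) / (8) = -0.6830
  β = (5 - (1)·-0.7054 - (3)·0.2411) / (-7) = -0.7117
  γ = (1 - (-2)·-0.7054 - (1)·-0.6607) / (4) = 0.0625

(-0.6830, -0.7117, 0.0625)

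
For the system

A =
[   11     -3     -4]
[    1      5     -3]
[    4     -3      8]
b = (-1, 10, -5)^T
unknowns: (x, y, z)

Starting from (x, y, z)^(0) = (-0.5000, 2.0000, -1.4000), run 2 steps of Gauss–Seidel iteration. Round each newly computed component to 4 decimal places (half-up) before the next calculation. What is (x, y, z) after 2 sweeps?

(0.1707, 1.8706, -0.0089)

Iteration 1:
  x = (-1 - (-3)·2.0000 - (-4)·-1.4000) / (11) = -0.0545
  y = (10 - (1)·-0.0545 - (-3)·-1.4000) / (5) = 1.1709
  z = (-5 - (4)·-0.0545 - (-3)·1.1709) / (8) = -0.1587
Iteration 2:
  x = (-1 - (-3)·1.1709 - (-4)·-0.1587) / (11) = 0.1707
  y = (10 - (1)·0.1707 - (-3)·-0.1587) / (5) = 1.8706
  z = (-5 - (4)·0.1707 - (-3)·1.8706) / (8) = -0.0089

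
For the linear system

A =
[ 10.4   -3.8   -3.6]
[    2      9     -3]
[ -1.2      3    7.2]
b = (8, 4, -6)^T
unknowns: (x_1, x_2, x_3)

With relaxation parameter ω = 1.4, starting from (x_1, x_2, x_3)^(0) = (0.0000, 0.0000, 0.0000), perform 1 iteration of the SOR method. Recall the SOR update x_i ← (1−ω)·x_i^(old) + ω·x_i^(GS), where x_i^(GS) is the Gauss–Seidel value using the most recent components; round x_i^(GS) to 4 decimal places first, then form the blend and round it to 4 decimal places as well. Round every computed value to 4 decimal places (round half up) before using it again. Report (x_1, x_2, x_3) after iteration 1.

Iteration 1:
  x_1: GS value = (8 - (-3.8)·0.0000 - (-3.6)·0.0000) / (10.4) = 0.7692;  x_1 ← (1−ω)·0.0000 + ω·0.7692 = 1.0769
  x_2: GS value = (4 - (2)·1.0769 - (-3)·0.0000) / (9) = 0.2051;  x_2 ← (1−ω)·0.0000 + ω·0.2051 = 0.2871
  x_3: GS value = (-6 - (-1.2)·1.0769 - (3)·0.2871) / (7.2) = -0.7735;  x_3 ← (1−ω)·0.0000 + ω·-0.7735 = -1.0829

(1.0769, 0.2871, -1.0829)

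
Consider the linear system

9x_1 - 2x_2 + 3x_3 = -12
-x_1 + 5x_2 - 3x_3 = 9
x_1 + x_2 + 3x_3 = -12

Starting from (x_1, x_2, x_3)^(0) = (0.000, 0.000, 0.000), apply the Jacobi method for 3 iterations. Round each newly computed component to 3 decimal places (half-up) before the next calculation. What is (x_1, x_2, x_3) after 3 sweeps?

(-0.141, -0.614, -3.844)

Iteration 1:
  x_1 = (-12 - (-2)·0.000 - (3)·0.000) / (9) = -1.333
  x_2 = (9 - (-1)·0.000 - (-3)·0.000) / (5) = 1.800
  x_3 = (-12 - (1)·0.000 - (1)·0.000) / (3) = -4.000
Iteration 2:
  x_1 = (-12 - (-2)·1.800 - (3)·-4.000) / (9) = 0.400
  x_2 = (9 - (-1)·-1.333 - (-3)·-4.000) / (5) = -0.867
  x_3 = (-12 - (1)·-1.333 - (1)·1.800) / (3) = -4.156
Iteration 3:
  x_1 = (-12 - (-2)·-0.867 - (3)·-4.156) / (9) = -0.141
  x_2 = (9 - (-1)·0.400 - (-3)·-4.156) / (5) = -0.614
  x_3 = (-12 - (1)·0.400 - (1)·-0.867) / (3) = -3.844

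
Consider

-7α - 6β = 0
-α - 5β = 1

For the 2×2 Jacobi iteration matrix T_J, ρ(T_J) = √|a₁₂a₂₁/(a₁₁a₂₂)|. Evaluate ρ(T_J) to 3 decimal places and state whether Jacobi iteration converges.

0.414

a₁₂a₂₁/(a₁₁a₂₂) = (-6)·(-1) / ((-7)·(-5)) = 0.171429
ρ = √|0.171429| = √0.171429 = 0.414
ρ < 1, so Jacobi converges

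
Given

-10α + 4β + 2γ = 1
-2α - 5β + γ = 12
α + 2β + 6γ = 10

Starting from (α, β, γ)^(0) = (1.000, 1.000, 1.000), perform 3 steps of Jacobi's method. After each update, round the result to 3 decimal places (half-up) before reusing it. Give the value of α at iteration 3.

Iteration 1:
  α = (1 - (4)·1.000 - (2)·1.000) / (-10) = 0.500
  β = (12 - (-2)·1.000 - (1)·1.000) / (-5) = -2.600
  γ = (10 - (1)·1.000 - (2)·1.000) / (6) = 1.167
Iteration 2:
  α = (1 - (4)·-2.600 - (2)·1.167) / (-10) = -0.907
  β = (12 - (-2)·0.500 - (1)·1.167) / (-5) = -2.367
  γ = (10 - (1)·0.500 - (2)·-2.600) / (6) = 2.450
Iteration 3:
  α = (1 - (4)·-2.367 - (2)·2.450) / (-10) = -0.557
  β = (12 - (-2)·-0.907 - (1)·2.450) / (-5) = -1.547
  γ = (10 - (1)·-0.907 - (2)·-2.367) / (6) = 2.607

-0.557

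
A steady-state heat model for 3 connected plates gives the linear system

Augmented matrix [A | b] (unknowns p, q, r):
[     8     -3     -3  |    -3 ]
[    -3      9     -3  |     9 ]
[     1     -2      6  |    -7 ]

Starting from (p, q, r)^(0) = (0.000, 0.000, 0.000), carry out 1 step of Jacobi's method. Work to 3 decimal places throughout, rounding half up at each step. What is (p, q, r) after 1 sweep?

(-0.375, 1.000, -1.167)

Iteration 1:
  p = (-3 - (-3)·0.000 - (-3)·0.000) / (8) = -0.375
  q = (9 - (-3)·0.000 - (-3)·0.000) / (9) = 1.000
  r = (-7 - (1)·0.000 - (-2)·0.000) / (6) = -1.167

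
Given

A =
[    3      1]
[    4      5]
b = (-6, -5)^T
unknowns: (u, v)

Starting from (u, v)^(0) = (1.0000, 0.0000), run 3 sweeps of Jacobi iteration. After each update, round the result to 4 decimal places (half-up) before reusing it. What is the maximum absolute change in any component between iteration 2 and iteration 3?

Iteration 1:
  u = (-6 - (1)·0.0000) / (3) = -2.0000
  v = (-5 - (4)·1.0000) / (5) = -1.8000
Iteration 2:
  u = (-6 - (1)·-1.8000) / (3) = -1.4000
  v = (-5 - (4)·-2.0000) / (5) = 0.6000
Iteration 3:
  u = (-6 - (1)·0.6000) / (3) = -2.2000
  v = (-5 - (4)·-1.4000) / (5) = 0.1200
Change: (-0.8000, -0.4800) → max |·| = 0.8000

0.8000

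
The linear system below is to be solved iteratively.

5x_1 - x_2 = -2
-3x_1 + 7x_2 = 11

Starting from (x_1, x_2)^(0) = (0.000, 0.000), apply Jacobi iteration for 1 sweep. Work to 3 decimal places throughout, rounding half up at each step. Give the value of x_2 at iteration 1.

1.571

Iteration 1:
  x_1 = (-2 - (-1)·0.000) / (5) = -0.400
  x_2 = (11 - (-3)·0.000) / (7) = 1.571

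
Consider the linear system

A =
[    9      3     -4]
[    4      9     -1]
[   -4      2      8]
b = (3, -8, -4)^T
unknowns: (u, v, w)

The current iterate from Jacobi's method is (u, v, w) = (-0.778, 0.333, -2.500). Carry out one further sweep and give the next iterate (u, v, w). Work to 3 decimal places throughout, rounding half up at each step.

One sweep:
  u = (3 - (3)·0.333 - (-4)·-2.500) / (9) = -0.889
  v = (-8 - (4)·-0.778 - (-1)·-2.500) / (9) = -0.821
  w = (-4 - (-4)·-0.778 - (2)·0.333) / (8) = -0.972

(-0.889, -0.821, -0.972)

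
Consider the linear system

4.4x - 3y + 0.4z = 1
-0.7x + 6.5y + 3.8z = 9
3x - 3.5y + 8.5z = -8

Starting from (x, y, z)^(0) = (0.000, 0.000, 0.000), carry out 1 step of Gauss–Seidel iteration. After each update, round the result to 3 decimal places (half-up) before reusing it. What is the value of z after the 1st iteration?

Iteration 1:
  x = (1 - (-3)·0.000 - (0.4)·0.000) / (4.4) = 0.227
  y = (9 - (-0.7)·0.227 - (3.8)·0.000) / (6.5) = 1.409
  z = (-8 - (3)·0.227 - (-3.5)·1.409) / (8.5) = -0.441

-0.441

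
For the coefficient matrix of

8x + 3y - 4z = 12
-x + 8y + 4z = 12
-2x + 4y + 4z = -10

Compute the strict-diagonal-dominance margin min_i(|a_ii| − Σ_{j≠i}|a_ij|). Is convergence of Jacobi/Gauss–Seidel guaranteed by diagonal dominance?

row 1: |8| − (3+4) = 1
row 2: |8| − (1+4) = 3
row 3: |4| − (2+4) = -2
minimum over rows = -2 → not strictly diagonally dominant

-2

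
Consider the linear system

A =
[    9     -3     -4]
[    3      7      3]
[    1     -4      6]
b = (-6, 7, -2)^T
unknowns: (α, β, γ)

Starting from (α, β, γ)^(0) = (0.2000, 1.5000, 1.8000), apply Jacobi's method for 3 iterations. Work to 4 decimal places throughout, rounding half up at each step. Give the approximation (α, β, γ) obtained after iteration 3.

(-0.6670, 1.2919, 0.0277)

Iteration 1:
  α = (-6 - (-3)·1.5000 - (-4)·1.8000) / (9) = 0.6333
  β = (7 - (3)·0.2000 - (3)·1.8000) / (7) = 0.1429
  γ = (-2 - (1)·0.2000 - (-4)·1.5000) / (6) = 0.6333
Iteration 2:
  α = (-6 - (-3)·0.1429 - (-4)·0.6333) / (9) = -0.3376
  β = (7 - (3)·0.6333 - (3)·0.6333) / (7) = 0.4572
  γ = (-2 - (1)·0.6333 - (-4)·0.1429) / (6) = -0.3436
Iteration 3:
  α = (-6 - (-3)·0.4572 - (-4)·-0.3436) / (9) = -0.6670
  β = (7 - (3)·-0.3376 - (3)·-0.3436) / (7) = 1.2919
  γ = (-2 - (1)·-0.3376 - (-4)·0.4572) / (6) = 0.0277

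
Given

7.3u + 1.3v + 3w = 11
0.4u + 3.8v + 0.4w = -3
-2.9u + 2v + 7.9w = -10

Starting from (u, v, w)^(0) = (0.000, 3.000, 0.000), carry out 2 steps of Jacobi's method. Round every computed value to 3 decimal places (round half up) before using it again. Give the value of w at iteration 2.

-0.709

Iteration 1:
  u = (11 - (1.3)·3.000 - (3)·0.000) / (7.3) = 0.973
  v = (-3 - (0.4)·0.000 - (0.4)·0.000) / (3.8) = -0.789
  w = (-10 - (-2.9)·0.000 - (2)·3.000) / (7.9) = -2.025
Iteration 2:
  u = (11 - (1.3)·-0.789 - (3)·-2.025) / (7.3) = 2.480
  v = (-3 - (0.4)·0.973 - (0.4)·-2.025) / (3.8) = -0.679
  w = (-10 - (-2.9)·0.973 - (2)·-0.789) / (7.9) = -0.709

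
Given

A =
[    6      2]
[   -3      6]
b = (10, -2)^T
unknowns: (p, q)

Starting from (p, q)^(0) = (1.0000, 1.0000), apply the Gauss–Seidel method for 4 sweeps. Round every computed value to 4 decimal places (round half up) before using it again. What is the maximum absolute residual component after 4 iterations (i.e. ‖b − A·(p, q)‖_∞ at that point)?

0.0062

Iteration 1:
  p = (10 - (2)·1.0000) / (6) = 1.3333
  q = (-2 - (-3)·1.3333) / (6) = 0.3333
Iteration 2:
  p = (10 - (2)·0.3333) / (6) = 1.5556
  q = (-2 - (-3)·1.5556) / (6) = 0.4445
Iteration 3:
  p = (10 - (2)·0.4445) / (6) = 1.5185
  q = (-2 - (-3)·1.5185) / (6) = 0.4259
Iteration 4:
  p = (10 - (2)·0.4259) / (6) = 1.5247
  q = (-2 - (-3)·1.5247) / (6) = 0.4290
Residual b − A·x = (-0.0062, 0.0001); ∞-norm = 0.0062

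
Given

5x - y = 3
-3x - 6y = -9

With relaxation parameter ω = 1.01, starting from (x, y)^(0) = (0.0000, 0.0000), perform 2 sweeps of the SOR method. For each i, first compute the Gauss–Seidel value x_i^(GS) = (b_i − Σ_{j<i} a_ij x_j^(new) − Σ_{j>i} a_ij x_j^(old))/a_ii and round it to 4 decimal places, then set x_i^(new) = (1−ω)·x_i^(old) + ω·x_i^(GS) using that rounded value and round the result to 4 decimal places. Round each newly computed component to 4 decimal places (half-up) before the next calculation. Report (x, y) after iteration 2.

Iteration 1:
  x: GS value = (3 - (-1)·0.0000) / (5) = 0.6000;  x ← (1−ω)·0.0000 + ω·0.6000 = 0.6060
  y: GS value = (-9 - (-3)·0.6060) / (-6) = 1.1970;  y ← (1−ω)·0.0000 + ω·1.1970 = 1.2090
Iteration 2:
  x: GS value = (3 - (-1)·1.2090) / (5) = 0.8418;  x ← (1−ω)·0.6060 + ω·0.8418 = 0.8442
  y: GS value = (-9 - (-3)·0.8442) / (-6) = 1.0779;  y ← (1−ω)·1.2090 + ω·1.0779 = 1.0766

(0.8442, 1.0766)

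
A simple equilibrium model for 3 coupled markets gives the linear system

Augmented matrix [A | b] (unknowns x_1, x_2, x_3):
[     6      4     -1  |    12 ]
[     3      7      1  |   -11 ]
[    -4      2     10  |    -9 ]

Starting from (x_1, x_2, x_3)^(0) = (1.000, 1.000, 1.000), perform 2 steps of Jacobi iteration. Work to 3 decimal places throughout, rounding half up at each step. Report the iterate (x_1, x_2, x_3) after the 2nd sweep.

(3.312, -2.114, 0.129)

Iteration 1:
  x_1 = (12 - (4)·1.000 - (-1)·1.000) / (6) = 1.500
  x_2 = (-11 - (3)·1.000 - (1)·1.000) / (7) = -2.143
  x_3 = (-9 - (-4)·1.000 - (2)·1.000) / (10) = -0.700
Iteration 2:
  x_1 = (12 - (4)·-2.143 - (-1)·-0.700) / (6) = 3.312
  x_2 = (-11 - (3)·1.500 - (1)·-0.700) / (7) = -2.114
  x_3 = (-9 - (-4)·1.500 - (2)·-2.143) / (10) = 0.129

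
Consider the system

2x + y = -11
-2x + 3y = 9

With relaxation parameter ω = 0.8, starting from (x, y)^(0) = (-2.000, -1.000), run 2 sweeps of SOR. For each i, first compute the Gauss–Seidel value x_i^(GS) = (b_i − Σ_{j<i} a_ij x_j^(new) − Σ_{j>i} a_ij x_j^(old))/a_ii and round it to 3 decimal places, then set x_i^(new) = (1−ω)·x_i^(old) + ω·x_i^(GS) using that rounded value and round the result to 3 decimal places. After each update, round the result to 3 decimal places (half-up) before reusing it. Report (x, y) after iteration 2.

(-5.222, -0.414)

Iteration 1:
  x: GS value = (-11 - (1)·-1.000) / (2) = -5.000;  x ← (1−ω)·-2.000 + ω·-5.000 = -4.400
  y: GS value = (9 - (-2)·-4.400) / (3) = 0.067;  y ← (1−ω)·-1.000 + ω·0.067 = -0.146
Iteration 2:
  x: GS value = (-11 - (1)·-0.146) / (2) = -5.427;  x ← (1−ω)·-4.400 + ω·-5.427 = -5.222
  y: GS value = (9 - (-2)·-5.222) / (3) = -0.481;  y ← (1−ω)·-0.146 + ω·-0.481 = -0.414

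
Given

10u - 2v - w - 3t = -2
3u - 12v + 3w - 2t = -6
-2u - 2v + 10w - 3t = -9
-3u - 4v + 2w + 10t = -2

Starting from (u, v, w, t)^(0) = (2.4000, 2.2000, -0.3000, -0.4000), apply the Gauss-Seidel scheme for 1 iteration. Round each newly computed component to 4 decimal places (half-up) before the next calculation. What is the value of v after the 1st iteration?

Iteration 1:
  u = (-2 - (-2)·2.2000 - (-1)·-0.3000 - (-3)·-0.4000) / (10) = 0.0900
  v = (-6 - (3)·0.0900 - (3)·-0.3000 - (-2)·-0.4000) / (-12) = 0.5142
  w = (-9 - (-2)·0.0900 - (-2)·0.5142 - (-3)·-0.4000) / (10) = -0.8992
  t = (-2 - (-3)·0.0900 - (-4)·0.5142 - (2)·-0.8992) / (10) = 0.2125

0.5142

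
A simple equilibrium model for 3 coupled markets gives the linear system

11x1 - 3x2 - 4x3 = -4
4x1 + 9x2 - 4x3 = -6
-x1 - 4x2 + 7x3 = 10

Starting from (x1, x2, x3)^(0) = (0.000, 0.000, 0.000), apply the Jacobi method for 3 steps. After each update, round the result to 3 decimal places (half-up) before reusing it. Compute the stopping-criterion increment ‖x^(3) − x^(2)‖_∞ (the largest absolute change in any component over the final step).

Iteration 1:
  x1 = (-4 - (-3)·0.000 - (-4)·0.000) / (11) = -0.364
  x2 = (-6 - (4)·0.000 - (-4)·0.000) / (9) = -0.667
  x3 = (10 - (-1)·0.000 - (-4)·0.000) / (7) = 1.429
Iteration 2:
  x1 = (-4 - (-3)·-0.667 - (-4)·1.429) / (11) = -0.026
  x2 = (-6 - (4)·-0.364 - (-4)·1.429) / (9) = 0.130
  x3 = (10 - (-1)·-0.364 - (-4)·-0.667) / (7) = 0.995
Iteration 3:
  x1 = (-4 - (-3)·0.130 - (-4)·0.995) / (11) = 0.034
  x2 = (-6 - (4)·-0.026 - (-4)·0.995) / (9) = -0.213
  x3 = (10 - (-1)·-0.026 - (-4)·0.130) / (7) = 1.499
Change: (0.060, -0.343, 0.504) → max |·| = 0.504

0.504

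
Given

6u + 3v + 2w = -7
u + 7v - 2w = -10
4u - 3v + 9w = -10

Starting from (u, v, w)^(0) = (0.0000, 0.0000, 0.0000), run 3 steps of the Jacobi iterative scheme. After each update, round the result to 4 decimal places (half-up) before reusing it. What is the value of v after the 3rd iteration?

Iteration 1:
  u = (-7 - (3)·0.0000 - (2)·0.0000) / (6) = -1.1667
  v = (-10 - (1)·0.0000 - (-2)·0.0000) / (7) = -1.4286
  w = (-10 - (4)·0.0000 - (-3)·0.0000) / (9) = -1.1111
Iteration 2:
  u = (-7 - (3)·-1.4286 - (2)·-1.1111) / (6) = -0.0820
  v = (-10 - (1)·-1.1667 - (-2)·-1.1111) / (7) = -1.5794
  w = (-10 - (4)·-1.1667 - (-3)·-1.4286) / (9) = -1.0688
Iteration 3:
  u = (-7 - (3)·-1.5794 - (2)·-1.0688) / (6) = -0.0207
  v = (-10 - (1)·-0.0820 - (-2)·-1.0688) / (7) = -1.7222
  w = (-10 - (4)·-0.0820 - (-3)·-1.5794) / (9) = -1.6011

-1.7222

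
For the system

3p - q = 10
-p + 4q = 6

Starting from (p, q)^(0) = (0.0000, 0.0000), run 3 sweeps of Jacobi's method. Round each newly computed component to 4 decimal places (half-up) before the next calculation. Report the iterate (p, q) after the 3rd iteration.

(4.1111, 2.4583)

Iteration 1:
  p = (10 - (-1)·0.0000) / (3) = 3.3333
  q = (6 - (-1)·0.0000) / (4) = 1.5000
Iteration 2:
  p = (10 - (-1)·1.5000) / (3) = 3.8333
  q = (6 - (-1)·3.3333) / (4) = 2.3333
Iteration 3:
  p = (10 - (-1)·2.3333) / (3) = 4.1111
  q = (6 - (-1)·3.8333) / (4) = 2.4583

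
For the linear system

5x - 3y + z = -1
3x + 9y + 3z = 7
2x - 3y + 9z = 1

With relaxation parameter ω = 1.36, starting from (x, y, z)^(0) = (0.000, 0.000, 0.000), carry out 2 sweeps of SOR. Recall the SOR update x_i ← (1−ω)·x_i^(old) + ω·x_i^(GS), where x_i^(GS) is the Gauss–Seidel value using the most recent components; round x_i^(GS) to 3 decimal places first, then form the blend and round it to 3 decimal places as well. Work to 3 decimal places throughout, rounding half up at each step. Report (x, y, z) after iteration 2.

Iteration 1:
  x: GS value = (-1 - (-3)·0.000 - (1)·0.000) / (5) = -0.200;  x ← (1−ω)·0.000 + ω·-0.200 = -0.272
  y: GS value = (7 - (3)·-0.272 - (3)·0.000) / (9) = 0.868;  y ← (1−ω)·0.000 + ω·0.868 = 1.180
  z: GS value = (1 - (2)·-0.272 - (-3)·1.180) / (9) = 0.565;  z ← (1−ω)·0.000 + ω·0.565 = 0.768
Iteration 2:
  x: GS value = (-1 - (-3)·1.180 - (1)·0.768) / (5) = 0.354;  x ← (1−ω)·-0.272 + ω·0.354 = 0.579
  y: GS value = (7 - (3)·0.579 - (3)·0.768) / (9) = 0.329;  y ← (1−ω)·1.180 + ω·0.329 = 0.023
  z: GS value = (1 - (2)·0.579 - (-3)·0.023) / (9) = -0.010;  z ← (1−ω)·0.768 + ω·-0.010 = -0.290

(0.579, 0.023, -0.290)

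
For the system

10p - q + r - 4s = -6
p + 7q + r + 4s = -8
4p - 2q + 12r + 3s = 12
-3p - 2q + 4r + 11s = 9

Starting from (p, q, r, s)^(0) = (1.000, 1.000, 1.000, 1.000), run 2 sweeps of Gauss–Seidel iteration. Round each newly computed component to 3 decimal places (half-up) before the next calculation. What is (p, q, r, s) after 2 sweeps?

(-0.736, -1.251, 0.976, 0.035)

Iteration 1:
  p = (-6 - (-1)·1.000 - (1)·1.000 - (-4)·1.000) / (10) = -0.200
  q = (-8 - (1)·-0.200 - (1)·1.000 - (4)·1.000) / (7) = -1.829
  r = (12 - (4)·-0.200 - (-2)·-1.829 - (3)·1.000) / (12) = 0.512
  s = (9 - (-3)·-0.200 - (-2)·-1.829 - (4)·0.512) / (11) = 0.245
Iteration 2:
  p = (-6 - (-1)·-1.829 - (1)·0.512 - (-4)·0.245) / (10) = -0.736
  q = (-8 - (1)·-0.736 - (1)·0.512 - (4)·0.245) / (7) = -1.251
  r = (12 - (4)·-0.736 - (-2)·-1.251 - (3)·0.245) / (12) = 0.976
  s = (9 - (-3)·-0.736 - (-2)·-1.251 - (4)·0.976) / (11) = 0.035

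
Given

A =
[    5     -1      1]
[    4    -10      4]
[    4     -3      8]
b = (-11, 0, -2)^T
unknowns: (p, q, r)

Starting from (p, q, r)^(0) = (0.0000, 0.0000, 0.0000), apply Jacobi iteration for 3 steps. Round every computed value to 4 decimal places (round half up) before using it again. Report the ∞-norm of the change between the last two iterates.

0.4600

Iteration 1:
  p = (-11 - (-1)·0.0000 - (1)·0.0000) / (5) = -2.2000
  q = (0 - (4)·0.0000 - (4)·0.0000) / (-10) = 0.0000
  r = (-2 - (4)·0.0000 - (-3)·0.0000) / (8) = -0.2500
Iteration 2:
  p = (-11 - (-1)·0.0000 - (1)·-0.2500) / (5) = -2.1500
  q = (0 - (4)·-2.2000 - (4)·-0.2500) / (-10) = -0.9800
  r = (-2 - (4)·-2.2000 - (-3)·0.0000) / (8) = 0.8500
Iteration 3:
  p = (-11 - (-1)·-0.9800 - (1)·0.8500) / (5) = -2.5660
  q = (0 - (4)·-2.1500 - (4)·0.8500) / (-10) = -0.5200
  r = (-2 - (4)·-2.1500 - (-3)·-0.9800) / (8) = 0.4575
Change: (-0.4160, 0.4600, -0.3925) → max |·| = 0.4600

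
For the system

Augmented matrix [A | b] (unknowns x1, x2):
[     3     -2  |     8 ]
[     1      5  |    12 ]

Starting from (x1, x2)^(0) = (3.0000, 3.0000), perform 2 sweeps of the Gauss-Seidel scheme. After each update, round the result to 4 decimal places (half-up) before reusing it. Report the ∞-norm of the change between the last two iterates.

1.0222

Iteration 1:
  x1 = (8 - (-2)·3.0000) / (3) = 4.6667
  x2 = (12 - (1)·4.6667) / (5) = 1.4667
Iteration 2:
  x1 = (8 - (-2)·1.4667) / (3) = 3.6445
  x2 = (12 - (1)·3.6445) / (5) = 1.6711
Change: (-1.0222, 0.2044) → max |·| = 1.0222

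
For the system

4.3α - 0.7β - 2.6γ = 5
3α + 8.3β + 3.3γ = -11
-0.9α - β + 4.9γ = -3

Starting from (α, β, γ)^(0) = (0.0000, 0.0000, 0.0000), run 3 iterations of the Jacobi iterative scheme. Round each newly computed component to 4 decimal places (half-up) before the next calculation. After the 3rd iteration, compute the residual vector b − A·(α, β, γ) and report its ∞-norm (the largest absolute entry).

0.6642

Iteration 1:
  α = (5 - (-0.7)·0.0000 - (-2.6)·0.0000) / (4.3) = 1.1628
  β = (-11 - (3)·0.0000 - (3.3)·0.0000) / (8.3) = -1.3253
  γ = (-3 - (-0.9)·0.0000 - (-1)·0.0000) / (4.9) = -0.6122
Iteration 2:
  α = (5 - (-0.7)·-1.3253 - (-2.6)·-0.6122) / (4.3) = 0.5769
  β = (-11 - (3)·1.1628 - (3.3)·-0.6122) / (8.3) = -1.5022
  γ = (-3 - (-0.9)·1.1628 - (-1)·-1.3253) / (4.9) = -0.6691
Iteration 3:
  α = (5 - (-0.7)·-1.5022 - (-2.6)·-0.6691) / (4.3) = 0.5137
  β = (-11 - (3)·0.5769 - (3.3)·-0.6691) / (8.3) = -1.2678
  γ = (-3 - (-0.9)·0.5769 - (-1)·-1.5022) / (4.9) = -0.8129
Residual b − A·x = (-0.2099, 0.6642, 0.1777); ∞-norm = 0.6642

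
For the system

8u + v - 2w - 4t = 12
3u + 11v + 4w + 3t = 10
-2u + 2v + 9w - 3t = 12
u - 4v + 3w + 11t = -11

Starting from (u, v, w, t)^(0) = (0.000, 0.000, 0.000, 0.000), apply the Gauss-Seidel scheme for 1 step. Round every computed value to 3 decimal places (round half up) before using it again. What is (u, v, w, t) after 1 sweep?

(1.500, 0.500, 1.556, -1.379)

Iteration 1:
  u = (12 - (1)·0.000 - (-2)·0.000 - (-4)·0.000) / (8) = 1.500
  v = (10 - (3)·1.500 - (4)·0.000 - (3)·0.000) / (11) = 0.500
  w = (12 - (-2)·1.500 - (2)·0.500 - (-3)·0.000) / (9) = 1.556
  t = (-11 - (1)·1.500 - (-4)·0.500 - (3)·1.556) / (11) = -1.379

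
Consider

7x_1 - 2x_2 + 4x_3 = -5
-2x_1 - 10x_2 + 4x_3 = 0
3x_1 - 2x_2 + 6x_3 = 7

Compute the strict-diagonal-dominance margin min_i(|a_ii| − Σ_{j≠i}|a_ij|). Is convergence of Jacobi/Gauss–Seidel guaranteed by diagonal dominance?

1

row 1: |7| − (2+4) = 1
row 2: |-10| − (2+4) = 4
row 3: |6| − (3+2) = 1
minimum over rows = 1 → strictly diagonally dominant (convergence guaranteed)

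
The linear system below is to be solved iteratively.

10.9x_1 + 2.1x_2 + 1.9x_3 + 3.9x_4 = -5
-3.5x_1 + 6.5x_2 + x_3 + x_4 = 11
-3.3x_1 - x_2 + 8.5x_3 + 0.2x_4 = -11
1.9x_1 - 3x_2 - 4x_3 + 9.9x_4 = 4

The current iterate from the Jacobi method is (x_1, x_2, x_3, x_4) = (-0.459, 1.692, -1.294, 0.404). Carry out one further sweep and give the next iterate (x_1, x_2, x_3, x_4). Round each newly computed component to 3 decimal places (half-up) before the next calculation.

One sweep:
  x_1 = (-5 - (2.1)·1.692 - (1.9)·-1.294 - (3.9)·0.404) / (10.9) = -0.704
  x_2 = (11 - (-3.5)·-0.459 - (1)·-1.294 - (1)·0.404) / (6.5) = 1.582
  x_3 = (-11 - (-3.3)·-0.459 - (-1)·1.692 - (0.2)·0.404) / (8.5) = -1.283
  x_4 = (4 - (1.9)·-0.459 - (-3)·1.692 - (-4)·-1.294) / (9.9) = 0.482

(-0.704, 1.582, -1.283, 0.482)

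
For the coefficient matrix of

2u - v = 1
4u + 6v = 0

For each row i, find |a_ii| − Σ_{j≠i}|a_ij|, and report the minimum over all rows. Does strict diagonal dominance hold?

row 1: |2| − (1) = 1
row 2: |6| − (4) = 2
minimum over rows = 1 → strictly diagonally dominant (convergence guaranteed)

1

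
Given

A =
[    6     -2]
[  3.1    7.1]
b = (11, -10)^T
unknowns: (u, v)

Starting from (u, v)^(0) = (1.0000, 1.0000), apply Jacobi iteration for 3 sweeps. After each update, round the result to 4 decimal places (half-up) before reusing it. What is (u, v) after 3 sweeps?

(1.0485, -1.9404)

Iteration 1:
  u = (11 - (-2)·1.0000) / (6) = 2.1667
  v = (-10 - (3.1)·1.0000) / (7.1) = -1.8451
Iteration 2:
  u = (11 - (-2)·-1.8451) / (6) = 1.2183
  v = (-10 - (3.1)·2.1667) / (7.1) = -2.3545
Iteration 3:
  u = (11 - (-2)·-2.3545) / (6) = 1.0485
  v = (-10 - (3.1)·1.2183) / (7.1) = -1.9404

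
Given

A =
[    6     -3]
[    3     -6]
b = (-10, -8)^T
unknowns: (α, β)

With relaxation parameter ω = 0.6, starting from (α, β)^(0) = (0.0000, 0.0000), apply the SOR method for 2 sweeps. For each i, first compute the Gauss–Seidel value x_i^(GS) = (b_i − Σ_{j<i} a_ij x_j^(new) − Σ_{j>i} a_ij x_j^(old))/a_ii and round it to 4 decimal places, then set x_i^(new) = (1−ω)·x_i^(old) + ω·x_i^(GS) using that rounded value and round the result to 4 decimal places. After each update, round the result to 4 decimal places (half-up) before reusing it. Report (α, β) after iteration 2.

Iteration 1:
  α: GS value = (-10 - (-3)·0.0000) / (6) = -1.6667;  α ← (1−ω)·0.0000 + ω·-1.6667 = -1.0000
  β: GS value = (-8 - (3)·-1.0000) / (-6) = 0.8333;  β ← (1−ω)·0.0000 + ω·0.8333 = 0.5000
Iteration 2:
  α: GS value = (-10 - (-3)·0.5000) / (6) = -1.4167;  α ← (1−ω)·-1.0000 + ω·-1.4167 = -1.2500
  β: GS value = (-8 - (3)·-1.2500) / (-6) = 0.7083;  β ← (1−ω)·0.5000 + ω·0.7083 = 0.6250

(-1.2500, 0.6250)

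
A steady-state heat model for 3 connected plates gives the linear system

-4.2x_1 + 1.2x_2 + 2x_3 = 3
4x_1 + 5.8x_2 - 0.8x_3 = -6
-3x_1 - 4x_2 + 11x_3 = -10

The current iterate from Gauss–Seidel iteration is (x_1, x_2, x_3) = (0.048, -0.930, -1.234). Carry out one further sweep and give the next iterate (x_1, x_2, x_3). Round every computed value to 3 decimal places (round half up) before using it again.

One sweep:
  x_1 = (3 - (1.2)·-0.930 - (2)·-1.234) / (-4.2) = -1.568
  x_2 = (-6 - (4)·-1.568 - (-0.8)·-1.234) / (5.8) = -0.123
  x_3 = (-10 - (-3)·-1.568 - (-4)·-0.123) / (11) = -1.381

(-1.568, -0.123, -1.381)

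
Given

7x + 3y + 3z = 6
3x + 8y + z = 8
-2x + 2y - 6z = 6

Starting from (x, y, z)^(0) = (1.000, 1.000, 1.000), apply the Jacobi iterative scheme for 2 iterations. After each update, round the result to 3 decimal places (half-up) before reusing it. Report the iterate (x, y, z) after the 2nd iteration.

(1.071, 1.125, -0.833)

Iteration 1:
  x = (6 - (3)·1.000 - (3)·1.000) / (7) = 0.000
  y = (8 - (3)·1.000 - (1)·1.000) / (8) = 0.500
  z = (6 - (-2)·1.000 - (2)·1.000) / (-6) = -1.000
Iteration 2:
  x = (6 - (3)·0.500 - (3)·-1.000) / (7) = 1.071
  y = (8 - (3)·0.000 - (1)·-1.000) / (8) = 1.125
  z = (6 - (-2)·0.000 - (2)·0.500) / (-6) = -0.833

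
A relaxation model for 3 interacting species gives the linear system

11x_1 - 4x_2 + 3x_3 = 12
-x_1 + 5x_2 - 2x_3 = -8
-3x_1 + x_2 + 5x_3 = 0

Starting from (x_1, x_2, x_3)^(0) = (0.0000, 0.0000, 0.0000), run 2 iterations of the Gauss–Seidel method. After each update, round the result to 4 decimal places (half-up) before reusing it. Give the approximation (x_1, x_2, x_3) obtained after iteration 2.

Iteration 1:
  x_1 = (12 - (-4)·0.0000 - (3)·0.0000) / (11) = 1.0909
  x_2 = (-8 - (-1)·1.0909 - (-2)·0.0000) / (5) = -1.3818
  x_3 = (0 - (-3)·1.0909 - (1)·-1.3818) / (5) = 0.9309
Iteration 2:
  x_1 = (12 - (-4)·-1.3818 - (3)·0.9309) / (11) = 0.3346
  x_2 = (-8 - (-1)·0.3346 - (-2)·0.9309) / (5) = -1.1607
  x_3 = (0 - (-3)·0.3346 - (1)·-1.1607) / (5) = 0.4329

(0.3346, -1.1607, 0.4329)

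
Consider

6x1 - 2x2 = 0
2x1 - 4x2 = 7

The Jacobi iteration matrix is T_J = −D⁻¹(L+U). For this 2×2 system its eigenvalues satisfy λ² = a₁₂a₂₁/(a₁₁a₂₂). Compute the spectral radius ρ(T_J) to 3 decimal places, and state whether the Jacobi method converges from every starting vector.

0.408

a₁₂a₂₁/(a₁₁a₂₂) = (-2)·(2) / ((6)·(-4)) = 0.166667
ρ = √|0.166667| = √0.166667 = 0.408
ρ < 1, so Jacobi converges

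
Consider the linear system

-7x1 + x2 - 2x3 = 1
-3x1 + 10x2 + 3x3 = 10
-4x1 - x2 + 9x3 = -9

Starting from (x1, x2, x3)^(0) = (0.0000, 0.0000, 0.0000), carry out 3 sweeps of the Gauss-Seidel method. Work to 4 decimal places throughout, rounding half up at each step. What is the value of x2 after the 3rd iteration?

1.2970

Iteration 1:
  x1 = (1 - (1)·0.0000 - (-2)·0.0000) / (-7) = -0.1429
  x2 = (10 - (-3)·-0.1429 - (3)·0.0000) / (10) = 0.9571
  x3 = (-9 - (-4)·-0.1429 - (-1)·0.9571) / (9) = -0.9572
Iteration 2:
  x1 = (1 - (1)·0.9571 - (-2)·-0.9572) / (-7) = 0.2674
  x2 = (10 - (-3)·0.2674 - (3)·-0.9572) / (10) = 1.3674
  x3 = (-9 - (-4)·0.2674 - (-1)·1.3674) / (9) = -0.7292
Iteration 3:
  x1 = (1 - (1)·1.3674 - (-2)·-0.7292) / (-7) = 0.2608
  x2 = (10 - (-3)·0.2608 - (3)·-0.7292) / (10) = 1.2970
  x3 = (-9 - (-4)·0.2608 - (-1)·1.2970) / (9) = -0.7400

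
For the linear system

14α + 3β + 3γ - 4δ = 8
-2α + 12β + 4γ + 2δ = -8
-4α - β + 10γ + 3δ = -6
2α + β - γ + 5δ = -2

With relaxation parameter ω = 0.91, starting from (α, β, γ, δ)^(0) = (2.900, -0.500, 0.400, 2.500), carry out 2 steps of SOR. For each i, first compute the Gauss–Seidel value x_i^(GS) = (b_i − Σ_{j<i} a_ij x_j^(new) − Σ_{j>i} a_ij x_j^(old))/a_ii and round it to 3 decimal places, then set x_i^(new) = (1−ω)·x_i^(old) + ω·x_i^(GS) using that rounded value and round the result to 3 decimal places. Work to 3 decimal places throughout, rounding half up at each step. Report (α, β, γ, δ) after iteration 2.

Iteration 1:
  α: GS value = (8 - (3)·-0.500 - (3)·0.400 - (-4)·2.500) / (14) = 1.307;  α ← (1−ω)·2.900 + ω·1.307 = 1.450
  β: GS value = (-8 - (-2)·1.450 - (4)·0.400 - (2)·2.500) / (12) = -0.975;  β ← (1−ω)·-0.500 + ω·-0.975 = -0.932
  γ: GS value = (-6 - (-4)·1.450 - (-1)·-0.932 - (3)·2.500) / (10) = -0.863;  γ ← (1−ω)·0.400 + ω·-0.863 = -0.749
  δ: GS value = (-2 - (2)·1.450 - (1)·-0.932 - (-1)·-0.749) / (5) = -0.943;  δ ← (1−ω)·2.500 + ω·-0.943 = -0.633
Iteration 2:
  α: GS value = (8 - (3)·-0.932 - (3)·-0.749 - (-4)·-0.633) / (14) = 0.751;  α ← (1−ω)·1.450 + ω·0.751 = 0.814
  β: GS value = (-8 - (-2)·0.814 - (4)·-0.749 - (2)·-0.633) / (12) = -0.176;  β ← (1−ω)·-0.932 + ω·-0.176 = -0.244
  γ: GS value = (-6 - (-4)·0.814 - (-1)·-0.244 - (3)·-0.633) / (10) = -0.109;  γ ← (1−ω)·-0.749 + ω·-0.109 = -0.167
  δ: GS value = (-2 - (2)·0.814 - (1)·-0.244 - (-1)·-0.167) / (5) = -0.710;  δ ← (1−ω)·-0.633 + ω·-0.710 = -0.703

(0.814, -0.244, -0.167, -0.703)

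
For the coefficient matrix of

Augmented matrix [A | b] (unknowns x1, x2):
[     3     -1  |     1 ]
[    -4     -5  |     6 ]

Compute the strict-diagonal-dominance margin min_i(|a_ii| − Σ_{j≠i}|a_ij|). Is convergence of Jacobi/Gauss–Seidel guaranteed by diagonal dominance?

row 1: |3| − (1) = 2
row 2: |-5| − (4) = 1
minimum over rows = 1 → strictly diagonally dominant (convergence guaranteed)

1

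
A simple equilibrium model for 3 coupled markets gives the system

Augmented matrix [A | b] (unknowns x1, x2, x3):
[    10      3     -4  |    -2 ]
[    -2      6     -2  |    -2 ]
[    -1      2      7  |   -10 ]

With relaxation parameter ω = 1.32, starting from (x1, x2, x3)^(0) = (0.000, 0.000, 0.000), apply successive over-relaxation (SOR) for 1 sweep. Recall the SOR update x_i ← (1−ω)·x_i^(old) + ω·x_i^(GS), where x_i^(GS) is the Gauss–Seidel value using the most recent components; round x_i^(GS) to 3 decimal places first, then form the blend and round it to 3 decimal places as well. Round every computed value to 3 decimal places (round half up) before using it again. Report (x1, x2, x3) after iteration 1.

Iteration 1:
  x1: GS value = (-2 - (3)·0.000 - (-4)·0.000) / (10) = -0.200;  x1 ← (1−ω)·0.000 + ω·-0.200 = -0.264
  x2: GS value = (-2 - (-2)·-0.264 - (-2)·0.000) / (6) = -0.421;  x2 ← (1−ω)·0.000 + ω·-0.421 = -0.556
  x3: GS value = (-10 - (-1)·-0.264 - (2)·-0.556) / (7) = -1.307;  x3 ← (1−ω)·0.000 + ω·-1.307 = -1.725

(-0.264, -0.556, -1.725)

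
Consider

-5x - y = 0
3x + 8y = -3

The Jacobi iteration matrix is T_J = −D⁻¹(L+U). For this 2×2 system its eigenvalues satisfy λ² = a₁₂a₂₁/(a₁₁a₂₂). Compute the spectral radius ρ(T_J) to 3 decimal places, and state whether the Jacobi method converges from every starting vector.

0.274

a₁₂a₂₁/(a₁₁a₂₂) = (-1)·(3) / ((-5)·(8)) = 0.075000
ρ = √|0.075000| = √0.075000 = 0.274
ρ < 1, so Jacobi converges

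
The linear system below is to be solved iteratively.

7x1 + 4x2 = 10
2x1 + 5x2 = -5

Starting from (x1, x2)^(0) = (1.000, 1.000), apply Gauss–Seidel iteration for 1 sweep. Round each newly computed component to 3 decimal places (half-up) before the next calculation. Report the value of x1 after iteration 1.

0.857

Iteration 1:
  x1 = (10 - (4)·1.000) / (7) = 0.857
  x2 = (-5 - (2)·0.857) / (5) = -1.343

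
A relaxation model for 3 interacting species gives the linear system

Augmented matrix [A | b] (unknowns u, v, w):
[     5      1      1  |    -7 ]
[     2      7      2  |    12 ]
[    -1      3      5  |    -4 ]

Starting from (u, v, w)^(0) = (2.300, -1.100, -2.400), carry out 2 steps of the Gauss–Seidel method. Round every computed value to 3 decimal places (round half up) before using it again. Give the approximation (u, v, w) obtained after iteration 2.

(-1.420, 2.834, -2.784)

Iteration 1:
  u = (-7 - (1)·-1.100 - (1)·-2.400) / (5) = -0.700
  v = (12 - (2)·-0.700 - (2)·-2.400) / (7) = 2.600
  w = (-4 - (-1)·-0.700 - (3)·2.600) / (5) = -2.500
Iteration 2:
  u = (-7 - (1)·2.600 - (1)·-2.500) / (5) = -1.420
  v = (12 - (2)·-1.420 - (2)·-2.500) / (7) = 2.834
  w = (-4 - (-1)·-1.420 - (3)·2.834) / (5) = -2.784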